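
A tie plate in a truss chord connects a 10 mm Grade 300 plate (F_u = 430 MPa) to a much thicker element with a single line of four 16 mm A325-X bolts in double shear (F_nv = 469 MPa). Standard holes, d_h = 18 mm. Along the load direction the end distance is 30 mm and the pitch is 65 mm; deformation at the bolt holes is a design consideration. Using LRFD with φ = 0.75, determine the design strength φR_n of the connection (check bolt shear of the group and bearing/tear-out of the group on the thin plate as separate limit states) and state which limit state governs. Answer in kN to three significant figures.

453 kN (bearing governs)

Bolt shear: A_b = π·16²/4 = 201.1 mm²; R_n = 469 × 201.1 × 4 × 2 / 1000 = 754.4 kN → 0.75 × 754.4 = 566 kN.
Bearing (1.2 l_c t F_u ≤ 2.4 d t F_u): upper limit = 2.4·16·10·430 / 1000 = 165.1 kN.
  Edge l_c = 30 − 18/2 = 21 → r_n = 108.4 kN; interior l_c = 65 − 18 = 47 → r_n = 165.1 kN.
  R_n,bearing = 1·108.4 + 3·165.1 = 603.7 kN → 0.75 × 603.7 = 453 kN.
Bearing governs: 453 kN.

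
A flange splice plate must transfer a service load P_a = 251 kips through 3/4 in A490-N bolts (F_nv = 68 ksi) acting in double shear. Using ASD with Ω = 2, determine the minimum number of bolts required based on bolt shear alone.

9 bolts

A_b = π·0.75²/4 = 0.4418 in².
Per-bolt allowable strength R_n/Ω = 68 × 0.4418 × 2 / 2 = 30.04 kips.
n ≥ 251 / 30.04 = 8.355 → use 9 bolts.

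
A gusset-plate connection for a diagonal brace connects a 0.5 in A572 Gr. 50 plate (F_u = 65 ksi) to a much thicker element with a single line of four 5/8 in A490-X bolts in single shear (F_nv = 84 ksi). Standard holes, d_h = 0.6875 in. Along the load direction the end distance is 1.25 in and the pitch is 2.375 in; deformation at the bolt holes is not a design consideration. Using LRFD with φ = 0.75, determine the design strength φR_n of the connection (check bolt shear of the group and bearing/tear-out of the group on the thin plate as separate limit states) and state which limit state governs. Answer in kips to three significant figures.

Bolt shear: A_b = π·0.625²/4 = 0.3068 in²; R_n = 84 × 0.3068 × 4 × 1 = 103.1 kips → 0.75 × 103.1 = 77.3 kips.
Bearing (1.5 l_c t F_u ≤ 3.0 d t F_u): upper limit = 3.0·0.625·0.5·65 = 60.94 kips.
  Edge l_c = 1.25 − 0.6875/2 = 0.9062 → r_n = 44.18 kips; interior l_c = 2.375 − 0.6875 = 1.688 → r_n = 60.94 kips.
  R_n,bearing = 1·44.18 + 3·60.94 = 227 kips → 0.75 × 227 = 170 kips.
Bolt shear governs: 77.3 kips.

77.3 kips (bolt shear governs)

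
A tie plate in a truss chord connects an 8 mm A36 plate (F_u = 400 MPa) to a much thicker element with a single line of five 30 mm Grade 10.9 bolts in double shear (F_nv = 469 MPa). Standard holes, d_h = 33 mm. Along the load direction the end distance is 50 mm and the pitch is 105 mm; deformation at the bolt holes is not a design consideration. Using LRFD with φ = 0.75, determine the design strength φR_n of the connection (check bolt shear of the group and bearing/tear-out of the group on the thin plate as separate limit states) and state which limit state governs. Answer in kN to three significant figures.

985 kN (bearing governs)

Bolt shear: A_b = π·30²/4 = 706.9 mm²; R_n = 469 × 706.9 × 5 × 2 / 1000 = 3315 kN → 0.75 × 3315 = 2490 kN.
Bearing (1.5 l_c t F_u ≤ 3.0 d t F_u): upper limit = 3.0·30·8·400 / 1000 = 288 kN.
  Edge l_c = 50 − 33/2 = 33.5 → r_n = 160.8 kN; interior l_c = 105 − 33 = 72 → r_n = 288 kN.
  R_n,bearing = 1·160.8 + 4·288 = 1313 kN → 0.75 × 1313 = 985 kN.
Bearing governs: 985 kN.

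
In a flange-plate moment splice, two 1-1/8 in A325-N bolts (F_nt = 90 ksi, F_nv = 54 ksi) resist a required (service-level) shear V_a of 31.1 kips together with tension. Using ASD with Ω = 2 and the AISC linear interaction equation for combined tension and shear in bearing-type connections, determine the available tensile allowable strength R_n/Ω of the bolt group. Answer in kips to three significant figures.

A_b = π·1.125²/4 = 0.994 in²; f_rv = 31.1 / (2 × 0.994) = 15.64 ksi.
F'_nt = 1.3 F_nt − (Ω F_nt / F_nv) f_rv = 1.3·90 − (2·90/54)·15.64 = 64.85 ksi, capped at F_nt → F'_nt = 64.85 ksi.
R_n = F'_nt · A_b · n = 64.85 × 0.994 × 2 = 128.9 kips.
Allowable strength R_n/Ω = 128.9 / 2 = 64.5 kips.

64.5 kips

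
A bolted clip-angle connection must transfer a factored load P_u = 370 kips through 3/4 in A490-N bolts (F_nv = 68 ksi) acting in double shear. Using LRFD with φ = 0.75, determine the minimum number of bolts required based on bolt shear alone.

A_b = π·0.75²/4 = 0.4418 in².
Per-bolt design strength φR_n = 0.75 × 68 × 0.4418 × 2 = 45.06 kips.
n ≥ 370 / 45.06 = 8.211 → use 9 bolts.

9 bolts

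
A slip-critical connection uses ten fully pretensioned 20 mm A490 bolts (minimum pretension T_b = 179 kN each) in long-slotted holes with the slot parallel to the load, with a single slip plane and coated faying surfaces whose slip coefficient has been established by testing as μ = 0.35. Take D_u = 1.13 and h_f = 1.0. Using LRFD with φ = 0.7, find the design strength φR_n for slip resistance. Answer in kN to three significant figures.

R_n = μ · D_u · h_f · T_b · n_s · n_b = 0.35 × 1.13 × 1.0 × 179 × 1 × 10 = 707.9 kN.
Design strength φR_n = 0.7 × 707.9 = 496 kN.

496 kN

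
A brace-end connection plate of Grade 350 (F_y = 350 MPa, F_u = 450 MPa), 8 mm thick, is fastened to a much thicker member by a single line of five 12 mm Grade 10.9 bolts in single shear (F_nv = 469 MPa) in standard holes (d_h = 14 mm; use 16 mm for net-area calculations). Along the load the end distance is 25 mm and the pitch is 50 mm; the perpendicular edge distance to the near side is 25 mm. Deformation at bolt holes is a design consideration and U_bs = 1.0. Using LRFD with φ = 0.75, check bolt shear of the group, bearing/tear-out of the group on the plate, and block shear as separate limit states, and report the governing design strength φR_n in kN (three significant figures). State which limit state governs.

Bolt shear: A_b = π·12²/4 = 113.1 mm²; R_n = 469 × 113.1 × 5 × 1 / 1000 = 265.2 kN → 0.75 × 265.2 = 199 kN.
Bearing: edge l_c = 18, r_n = 77.76 kN; interior l_c = 36, r_n = 103.7 kN; R_n = 77.76 + 4·103.7 = 492.5 kN → 369 kN.
Block shear: A_gv = 1800, A_nv = 1224, A_nt = 136 mm²; R_n = min(0.6F_uA_nv, 0.6F_yA_gv) + U_bs·F_u·A_nt = 391.7 kN → 294 kN.
Bolt shear governs: 199 kN.

199 kN (bolt shear governs)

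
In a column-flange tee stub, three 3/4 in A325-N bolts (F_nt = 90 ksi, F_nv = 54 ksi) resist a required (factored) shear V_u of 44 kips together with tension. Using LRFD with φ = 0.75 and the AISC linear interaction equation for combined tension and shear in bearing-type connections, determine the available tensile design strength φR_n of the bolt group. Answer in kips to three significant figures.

43 kips

A_b = π·0.75²/4 = 0.4418 in²; f_rv = 44 / (3 × 0.4418) = 33.2 ksi.
F'_nt = 1.3 F_nt − (F_nt / φF_nv) f_rv = 1.3·90 − (90/(0.75·54))·33.2 = 43.23 ksi, capped at F_nt → F'_nt = 43.23 ksi.
R_n = F'_nt · A_b · n = 43.23 × 0.4418 × 3 = 57.29 kips.
Design strength φR_n = 0.75 × 57.29 = 43 kips.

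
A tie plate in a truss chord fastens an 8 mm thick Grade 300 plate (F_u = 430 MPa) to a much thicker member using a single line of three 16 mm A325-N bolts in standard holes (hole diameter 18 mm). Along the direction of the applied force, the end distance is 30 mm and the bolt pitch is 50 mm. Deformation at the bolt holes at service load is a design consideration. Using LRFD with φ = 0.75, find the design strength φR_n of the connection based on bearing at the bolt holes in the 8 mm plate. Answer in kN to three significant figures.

263 kN

Per bolt r_n = 1.2 l_c t F_u ≤ 2.4 d t F_u; upper limit = 2.4 × 16 × 8 × 430 / 1000 = 132.1 kN.
Edge bolt: l_c = 30 − 18/2 = 21 mm → 1.2 × 21 × 8 × 430 / 1000 = 86.69 → r_n = 86.69 kN.
Interior bolts: l_c = 50 − 18 = 32 mm → 1.2 × 32 × 8 × 430 / 1000 = 132.1 → r_n = 132.1 kN.
R_n = 1 × 86.69 + 2 × 132.1 = 350.9 kN.
Design strength φR_n = 0.75 × 350.9 = 263 kN.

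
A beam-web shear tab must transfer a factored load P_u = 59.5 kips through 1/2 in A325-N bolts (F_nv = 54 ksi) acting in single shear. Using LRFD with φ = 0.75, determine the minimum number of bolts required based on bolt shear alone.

A_b = π·0.5²/4 = 0.1963 in².
Per-bolt design strength φR_n = 0.75 × 54 × 0.1963 × 1 = 7.952 kips.
n ≥ 59.5 / 7.952 = 7.482 → use 8 bolts.

8 bolts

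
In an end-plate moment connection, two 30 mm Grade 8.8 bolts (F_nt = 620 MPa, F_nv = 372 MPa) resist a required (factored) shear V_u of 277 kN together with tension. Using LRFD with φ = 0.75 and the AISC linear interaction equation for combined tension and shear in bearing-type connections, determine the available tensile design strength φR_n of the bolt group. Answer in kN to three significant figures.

393 kN

A_b = π·30²/4 = 706.9 mm²; f_rv = 277 × 1000 / (2 × 706.9) = 195.9 MPa.
F'_nt = 1.3 F_nt − (F_nt / φF_nv) f_rv = 1.3·620 − (620/(0.75·372))·195.9 = 370.6 MPa, capped at F_nt → F'_nt = 370.6 MPa.
R_n = F'_nt · A_b · n = 370.6 × 706.9 × 2 / 1000 = 523.9 kN.
Design strength φR_n = 0.75 × 523.9 = 393 kN.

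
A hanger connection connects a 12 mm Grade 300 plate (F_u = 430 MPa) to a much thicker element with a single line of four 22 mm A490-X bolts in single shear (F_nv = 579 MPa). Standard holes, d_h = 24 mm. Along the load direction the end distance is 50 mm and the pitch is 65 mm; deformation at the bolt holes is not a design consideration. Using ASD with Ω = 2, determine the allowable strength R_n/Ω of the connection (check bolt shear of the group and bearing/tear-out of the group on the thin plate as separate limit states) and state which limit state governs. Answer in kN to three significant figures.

Bolt shear: A_b = π·22²/4 = 380.1 mm²; R_n = 579 × 380.1 × 4 × 1 / 1000 = 880.4 kN → 880.4 / 2 = 440 kN.
Bearing (1.5 l_c t F_u ≤ 3.0 d t F_u): upper limit = 3.0·22·12·430 / 1000 = 340.6 kN.
  Edge l_c = 50 − 24/2 = 38 → r_n = 294.1 kN; interior l_c = 65 − 24 = 41 → r_n = 317.3 kN.
  R_n,bearing = 1·294.1 + 3·317.3 = 1246 kN → 1246 / 2 = 623 kN.
Bolt shear governs: 440 kN.

440 kN (bolt shear governs)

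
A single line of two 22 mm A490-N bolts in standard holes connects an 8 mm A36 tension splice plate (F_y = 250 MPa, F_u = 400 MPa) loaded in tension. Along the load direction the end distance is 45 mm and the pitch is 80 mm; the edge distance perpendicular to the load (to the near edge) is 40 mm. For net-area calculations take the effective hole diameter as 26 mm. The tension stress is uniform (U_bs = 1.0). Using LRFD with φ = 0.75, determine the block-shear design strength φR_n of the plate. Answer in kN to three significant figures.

Shear plane L_v = 45 + 1·80 = 125 mm; A_gv = 125 × 8 = 1000 mm².
A_nv = (125 − 1.5·26) × 8 = 688 mm².
A_nt = (40 − 0.5·26) × 8 = 216 mm².
0.6 F_u A_nv = 165.1 kN; 0.6 F_y A_gv = 150 kN → shear yielding governs the shear term.
R_n = 150 + 1.0 × 400 × 216 / 1000 = 236.4 kN.
Design strength φR_n = 0.75 × 236.4 = 177 kN.

177 kN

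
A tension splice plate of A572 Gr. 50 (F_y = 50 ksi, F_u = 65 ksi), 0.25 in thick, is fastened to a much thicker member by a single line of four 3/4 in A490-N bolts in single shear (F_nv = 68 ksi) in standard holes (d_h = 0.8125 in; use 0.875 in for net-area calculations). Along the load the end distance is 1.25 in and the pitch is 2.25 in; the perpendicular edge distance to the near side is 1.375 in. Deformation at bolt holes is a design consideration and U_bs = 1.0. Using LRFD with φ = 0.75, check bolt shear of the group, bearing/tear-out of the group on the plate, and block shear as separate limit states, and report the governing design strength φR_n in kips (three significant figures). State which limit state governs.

47.5 kips (block shear governs)

Bolt shear: A_b = π·0.75²/4 = 0.4418 in²; R_n = 68 × 0.4418 × 4 × 1 = 120.2 kips → 0.75 × 120.2 = 90.1 kips.
Bearing: edge l_c = 0.8438, r_n = 16.45 kips; interior l_c = 1.438, r_n = 28.03 kips; R_n = 16.45 + 3·28.03 = 100.5 kips → 75.4 kips.
Block shear: A_gv = 2, A_nv = 1.234, A_nt = 0.2344 in²; R_n = min(0.6F_uA_nv, 0.6F_yA_gv) + U_bs·F_u·A_nt = 63.38 kips → 47.5 kips.
Block shear governs: 47.5 kips.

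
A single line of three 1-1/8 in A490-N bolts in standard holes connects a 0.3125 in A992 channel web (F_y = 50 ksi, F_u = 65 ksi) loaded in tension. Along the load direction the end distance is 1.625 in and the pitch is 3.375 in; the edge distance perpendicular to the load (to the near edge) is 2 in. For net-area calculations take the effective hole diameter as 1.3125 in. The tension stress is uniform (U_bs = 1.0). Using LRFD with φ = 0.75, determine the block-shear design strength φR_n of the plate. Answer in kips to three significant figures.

67 kips

Shear plane L_v = 1.625 + 2·3.375 = 8.375 in; A_gv = 8.375 × 0.3125 = 2.617 in².
A_nv = (8.375 − 2.5·1.3125) × 0.3125 = 1.592 in².
A_nt = (2 − 0.5·1.3125) × 0.3125 = 0.4199 in².
0.6 F_u A_nv = 62.08 kips; 0.6 F_y A_gv = 78.52 kips → shear rupture governs the shear term.
R_n = 62.08 + 1.0 × 65 × 0.4199 = 89.38 kips.
Design strength φR_n = 0.75 × 89.38 = 67 kips.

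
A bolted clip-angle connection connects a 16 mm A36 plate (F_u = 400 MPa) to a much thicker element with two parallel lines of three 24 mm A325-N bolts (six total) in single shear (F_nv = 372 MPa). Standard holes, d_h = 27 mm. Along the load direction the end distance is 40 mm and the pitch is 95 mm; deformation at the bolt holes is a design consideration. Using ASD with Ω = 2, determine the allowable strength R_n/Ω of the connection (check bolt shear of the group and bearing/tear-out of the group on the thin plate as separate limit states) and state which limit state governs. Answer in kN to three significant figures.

505 kN (bolt shear governs)

Bolt shear: A_b = π·24²/4 = 452.4 mm²; R_n = 372 × 452.4 × 6 × 1 / 1000 = 1010 kN → 1010 / 2 = 505 kN.
Bearing (1.2 l_c t F_u ≤ 2.4 d t F_u): upper limit = 2.4·24·16·400 / 1000 = 368.6 kN.
  Edge l_c = 40 − 27/2 = 26.5 → r_n = 203.5 kN; interior l_c = 95 − 27 = 68 → r_n = 368.6 kN.
  R_n,bearing = 2·203.5 + 4·368.6 = 1882 kN → 1882 / 2 = 941 kN.
Bolt shear governs: 505 kN.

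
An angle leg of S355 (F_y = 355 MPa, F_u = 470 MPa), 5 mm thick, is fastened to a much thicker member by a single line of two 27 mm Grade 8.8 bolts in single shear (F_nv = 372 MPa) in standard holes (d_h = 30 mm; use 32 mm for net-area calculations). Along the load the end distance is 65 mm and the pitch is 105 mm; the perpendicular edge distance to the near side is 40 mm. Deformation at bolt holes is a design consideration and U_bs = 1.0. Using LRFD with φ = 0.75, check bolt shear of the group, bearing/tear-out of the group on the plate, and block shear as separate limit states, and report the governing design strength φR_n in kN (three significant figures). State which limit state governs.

171 kN (block shear governs)

Bolt shear: A_b = π·27²/4 = 572.6 mm²; R_n = 372 × 572.6 × 2 × 1 / 1000 = 426 kN → 0.75 × 426 = 319 kN.
Bearing: edge l_c = 50, r_n = 141 kN; interior l_c = 75, r_n = 152.3 kN; R_n = 141 + 1·152.3 = 293.3 kN → 220 kN.
Block shear: A_gv = 850, A_nv = 610, A_nt = 120 mm²; R_n = min(0.6F_uA_nv, 0.6F_yA_gv) + U_bs·F_u·A_nt = 228.4 kN → 171 kN.
Block shear governs: 171 kN.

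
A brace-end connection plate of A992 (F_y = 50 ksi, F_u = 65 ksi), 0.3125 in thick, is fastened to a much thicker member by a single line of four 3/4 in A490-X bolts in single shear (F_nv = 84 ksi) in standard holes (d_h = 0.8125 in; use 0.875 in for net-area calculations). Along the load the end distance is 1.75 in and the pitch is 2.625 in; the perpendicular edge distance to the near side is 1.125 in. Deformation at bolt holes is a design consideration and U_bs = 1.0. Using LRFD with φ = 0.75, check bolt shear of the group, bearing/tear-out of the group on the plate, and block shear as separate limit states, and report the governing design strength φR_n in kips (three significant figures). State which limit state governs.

70.5 kips (block shear governs)

Bolt shear: A_b = π·0.75²/4 = 0.4418 in²; R_n = 84 × 0.4418 × 4 × 1 = 148.4 kips → 0.75 × 148.4 = 111 kips.
Bearing: edge l_c = 1.344, r_n = 32.75 kips; interior l_c = 1.812, r_n = 36.56 kips; R_n = 32.75 + 3·36.56 = 142.4 kips → 107 kips.
Block shear: A_gv = 3.008, A_nv = 2.051, A_nt = 0.2148 in²; R_n = min(0.6F_uA_nv, 0.6F_yA_gv) + U_bs·F_u·A_nt = 93.95 kips → 70.5 kips.
Block shear governs: 70.5 kips.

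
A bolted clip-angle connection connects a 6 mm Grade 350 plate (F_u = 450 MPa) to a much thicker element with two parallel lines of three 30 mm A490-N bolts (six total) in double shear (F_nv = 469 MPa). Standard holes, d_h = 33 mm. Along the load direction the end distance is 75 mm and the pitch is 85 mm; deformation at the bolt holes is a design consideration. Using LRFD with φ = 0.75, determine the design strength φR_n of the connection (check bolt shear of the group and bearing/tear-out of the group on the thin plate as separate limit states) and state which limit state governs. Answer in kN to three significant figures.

Bolt shear: A_b = π·30²/4 = 706.9 mm²; R_n = 469 × 706.9 × 6 × 2 / 1000 = 3978 kN → 0.75 × 3978 = 2980 kN.
Bearing (1.2 l_c t F_u ≤ 2.4 d t F_u): upper limit = 2.4·30·6·450 / 1000 = 194.4 kN.
  Edge l_c = 75 − 33/2 = 58.5 → r_n = 189.5 kN; interior l_c = 85 − 33 = 52 → r_n = 168.5 kN.
  R_n,bearing = 2·189.5 + 4·168.5 = 1053 kN → 0.75 × 1053 = 790 kN.
Bearing governs: 790 kN.

790 kN (bearing governs)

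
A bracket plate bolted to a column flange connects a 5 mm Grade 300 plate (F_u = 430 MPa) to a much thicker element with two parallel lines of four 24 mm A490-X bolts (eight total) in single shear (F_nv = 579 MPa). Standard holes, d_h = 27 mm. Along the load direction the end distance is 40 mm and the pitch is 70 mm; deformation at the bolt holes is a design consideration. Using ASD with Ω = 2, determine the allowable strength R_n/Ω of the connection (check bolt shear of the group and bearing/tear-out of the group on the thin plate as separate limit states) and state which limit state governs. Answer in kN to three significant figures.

401 kN (bearing governs)

Bolt shear: A_b = π·24²/4 = 452.4 mm²; R_n = 579 × 452.4 × 8 × 1 / 1000 = 2095 kN → 2095 / 2 = 1050 kN.
Bearing (1.2 l_c t F_u ≤ 2.4 d t F_u): upper limit = 2.4·24·5·430 / 1000 = 123.8 kN.
  Edge l_c = 40 − 27/2 = 26.5 → r_n = 68.37 kN; interior l_c = 70 − 27 = 43 → r_n = 110.9 kN.
  R_n,bearing = 2·68.37 + 6·110.9 = 802.4 kN → 802.4 / 2 = 401 kN.
Bearing governs: 401 kN.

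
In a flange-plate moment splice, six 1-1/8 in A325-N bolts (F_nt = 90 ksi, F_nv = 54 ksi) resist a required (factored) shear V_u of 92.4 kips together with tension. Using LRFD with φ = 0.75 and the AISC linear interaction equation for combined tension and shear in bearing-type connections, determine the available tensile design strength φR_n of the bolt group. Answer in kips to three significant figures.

A_b = π·1.125²/4 = 0.994 in²; f_rv = 92.4 / (6 × 0.994) = 15.49 ksi.
F'_nt = 1.3 F_nt − (F_nt / φF_nv) f_rv = 1.3·90 − (90/(0.75·54))·15.49 = 82.57 ksi, capped at F_nt → F'_nt = 82.57 ksi.
R_n = F'_nt · A_b · n = 82.57 × 0.994 × 6 = 492.5 kips.
Design strength φR_n = 0.75 × 492.5 = 369 kips.

369 kips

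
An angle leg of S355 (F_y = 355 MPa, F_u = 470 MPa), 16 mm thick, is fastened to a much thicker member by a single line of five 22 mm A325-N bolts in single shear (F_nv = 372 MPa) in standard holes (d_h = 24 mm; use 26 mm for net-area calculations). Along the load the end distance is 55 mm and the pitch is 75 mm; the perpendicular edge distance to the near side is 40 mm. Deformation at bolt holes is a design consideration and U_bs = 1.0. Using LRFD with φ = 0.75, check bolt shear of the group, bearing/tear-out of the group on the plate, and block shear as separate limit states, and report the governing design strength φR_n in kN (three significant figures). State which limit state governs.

530 kN (bolt shear governs)

Bolt shear: A_b = π·22²/4 = 380.1 mm²; R_n = 372 × 380.1 × 5 × 1 / 1000 = 707 kN → 0.75 × 707 = 530 kN.
Bearing: edge l_c = 43, r_n = 388 kN; interior l_c = 51, r_n = 397.1 kN; R_n = 388 + 4·397.1 = 1976 kN → 1480 kN.
Block shear: A_gv = 5680, A_nv = 3808, A_nt = 432 mm²; R_n = min(0.6F_uA_nv, 0.6F_yA_gv) + U_bs·F_u·A_nt = 1277 kN → 958 kN.
Bolt shear governs: 530 kN.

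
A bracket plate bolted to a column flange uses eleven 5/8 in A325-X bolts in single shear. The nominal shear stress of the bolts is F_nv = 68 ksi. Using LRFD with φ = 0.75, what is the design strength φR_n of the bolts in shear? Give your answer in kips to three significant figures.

A_b = π × 0.625² / 4 = 0.3068 in².
R_n = F_nv · A_b · n · n_s = 68 × 0.3068 × 11 × 1 = 229.5 kips.
Design strength φR_n = 0.75 × 229.5 = 172 kips.

172 kips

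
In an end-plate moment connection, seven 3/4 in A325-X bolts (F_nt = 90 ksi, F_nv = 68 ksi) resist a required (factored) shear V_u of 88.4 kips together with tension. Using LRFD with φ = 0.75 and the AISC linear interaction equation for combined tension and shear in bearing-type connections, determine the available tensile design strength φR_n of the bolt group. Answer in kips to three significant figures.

154 kips

A_b = π·0.75²/4 = 0.4418 in²; f_rv = 88.4 / (7 × 0.4418) = 28.59 ksi.
F'_nt = 1.3 F_nt − (F_nt / φF_nv) f_rv = 1.3·90 − (90/(0.75·68))·28.59 = 66.56 ksi, capped at F_nt → F'_nt = 66.56 ksi.
R_n = F'_nt · A_b · n = 66.56 × 0.4418 × 7 = 205.8 kips.
Design strength φR_n = 0.75 × 205.8 = 154 kips.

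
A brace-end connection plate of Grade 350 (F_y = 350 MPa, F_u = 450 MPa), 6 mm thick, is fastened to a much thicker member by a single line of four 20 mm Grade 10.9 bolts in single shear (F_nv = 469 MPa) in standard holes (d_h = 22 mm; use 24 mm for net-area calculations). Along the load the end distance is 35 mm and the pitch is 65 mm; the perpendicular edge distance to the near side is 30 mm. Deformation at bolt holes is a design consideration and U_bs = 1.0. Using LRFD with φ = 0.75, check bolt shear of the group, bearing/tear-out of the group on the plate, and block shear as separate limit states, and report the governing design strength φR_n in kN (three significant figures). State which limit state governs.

Bolt shear: A_b = π·20²/4 = 314.2 mm²; R_n = 469 × 314.2 × 4 × 1 / 1000 = 589.4 kN → 0.75 × 589.4 = 442 kN.
Bearing: edge l_c = 24, r_n = 77.76 kN; interior l_c = 43, r_n = 129.6 kN; R_n = 77.76 + 3·129.6 = 466.6 kN → 350 kN.
Block shear: A_gv = 1380, A_nv = 876, A_nt = 108 mm²; R_n = min(0.6F_uA_nv, 0.6F_yA_gv) + U_bs·F_u·A_nt = 285.1 kN → 214 kN.
Block shear governs: 214 kN.

214 kN (block shear governs)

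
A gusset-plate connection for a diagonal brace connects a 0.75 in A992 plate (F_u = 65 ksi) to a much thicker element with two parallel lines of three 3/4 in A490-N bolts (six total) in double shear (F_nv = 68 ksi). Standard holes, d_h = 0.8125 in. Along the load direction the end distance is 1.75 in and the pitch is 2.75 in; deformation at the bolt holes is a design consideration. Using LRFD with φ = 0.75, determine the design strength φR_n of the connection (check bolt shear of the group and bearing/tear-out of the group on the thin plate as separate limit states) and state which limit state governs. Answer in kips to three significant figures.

Bolt shear: A_b = π·0.75²/4 = 0.4418 in²; R_n = 68 × 0.4418 × 6 × 2 = 360.5 kips → 0.75 × 360.5 = 270 kips.
Bearing (1.2 l_c t F_u ≤ 2.4 d t F_u): upper limit = 2.4·0.75·0.75·65 = 87.75 kips.
  Edge l_c = 1.75 − 0.8125/2 = 1.344 → r_n = 78.61 kips; interior l_c = 2.75 − 0.8125 = 1.938 → r_n = 87.75 kips.
  R_n,bearing = 2·78.61 + 4·87.75 = 508.2 kips → 0.75 × 508.2 = 381 kips.
Bolt shear governs: 270 kips.

270 kips (bolt shear governs)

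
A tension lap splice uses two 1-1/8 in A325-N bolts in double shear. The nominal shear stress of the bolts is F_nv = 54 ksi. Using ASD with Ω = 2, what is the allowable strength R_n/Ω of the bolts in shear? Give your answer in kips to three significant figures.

107 kips

A_b = π × 1.125² / 4 = 0.994 in².
R_n = F_nv · A_b · n · n_s = 54 × 0.994 × 2 × 2 = 214.7 kips.
Allowable strength R_n/Ω = 214.7 / 2 = 107 kips.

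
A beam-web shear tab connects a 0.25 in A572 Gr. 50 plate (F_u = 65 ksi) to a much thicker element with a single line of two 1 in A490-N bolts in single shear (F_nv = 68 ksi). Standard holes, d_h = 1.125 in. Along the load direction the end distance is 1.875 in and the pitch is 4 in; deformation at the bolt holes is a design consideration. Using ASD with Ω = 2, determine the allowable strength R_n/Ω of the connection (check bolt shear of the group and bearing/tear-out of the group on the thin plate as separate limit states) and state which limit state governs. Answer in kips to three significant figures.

Bolt shear: A_b = π·1²/4 = 0.7854 in²; R_n = 68 × 0.7854 × 2 × 1 = 106.8 kips → 106.8 / 2 = 53.4 kips.
Bearing (1.2 l_c t F_u ≤ 2.4 d t F_u): upper limit = 2.4·1·0.25·65 = 39 kips.
  Edge l_c = 1.875 − 1.125/2 = 1.312 → r_n = 25.59 kips; interior l_c = 4 − 1.125 = 2.875 → r_n = 39 kips.
  R_n,bearing = 1·25.59 + 1·39 = 64.59 kips → 64.59 / 2 = 32.3 kips.
Bearing governs: 32.3 kips.

32.3 kips (bearing governs)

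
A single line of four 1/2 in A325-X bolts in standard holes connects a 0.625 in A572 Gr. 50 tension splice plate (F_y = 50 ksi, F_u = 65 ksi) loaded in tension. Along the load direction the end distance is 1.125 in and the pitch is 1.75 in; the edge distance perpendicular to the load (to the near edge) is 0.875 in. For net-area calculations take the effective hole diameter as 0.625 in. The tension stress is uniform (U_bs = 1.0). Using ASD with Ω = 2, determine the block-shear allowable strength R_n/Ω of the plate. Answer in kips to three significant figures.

Shear plane L_v = 1.125 + 3·1.75 = 6.375 in; A_gv = 6.375 × 0.625 = 3.984 in².
A_nv = (6.375 − 3.5·0.625) × 0.625 = 2.617 in².
A_nt = (0.875 − 0.5·0.625) × 0.625 = 0.3516 in².
0.6 F_u A_nv = 102.1 kips; 0.6 F_y A_gv = 119.5 kips → shear rupture governs the shear term.
R_n = 102.1 + 1.0 × 65 × 0.3516 = 124.9 kips.
Allowable strength R_n/Ω = 124.9 / 2 = 62.5 kips.

62.5 kips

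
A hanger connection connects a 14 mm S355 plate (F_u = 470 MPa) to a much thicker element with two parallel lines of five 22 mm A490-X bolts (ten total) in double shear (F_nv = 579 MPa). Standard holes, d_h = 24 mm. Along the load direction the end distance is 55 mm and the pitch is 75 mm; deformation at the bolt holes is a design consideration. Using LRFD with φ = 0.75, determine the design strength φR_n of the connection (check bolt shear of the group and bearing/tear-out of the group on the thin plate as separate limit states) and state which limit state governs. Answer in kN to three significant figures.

Bolt shear: A_b = π·22²/4 = 380.1 mm²; R_n = 579 × 380.1 × 10 × 2 / 1000 = 4402 kN → 0.75 × 4402 = 3300 kN.
Bearing (1.2 l_c t F_u ≤ 2.4 d t F_u): upper limit = 2.4·22·14·470 / 1000 = 347.4 kN.
  Edge l_c = 55 − 24/2 = 43 → r_n = 339.5 kN; interior l_c = 75 − 24 = 51 → r_n = 347.4 kN.
  R_n,bearing = 2·339.5 + 8·347.4 = 3458 kN → 0.75 × 3458 = 2590 kN.
Bearing governs: 2590 kN.

2590 kN (bearing governs)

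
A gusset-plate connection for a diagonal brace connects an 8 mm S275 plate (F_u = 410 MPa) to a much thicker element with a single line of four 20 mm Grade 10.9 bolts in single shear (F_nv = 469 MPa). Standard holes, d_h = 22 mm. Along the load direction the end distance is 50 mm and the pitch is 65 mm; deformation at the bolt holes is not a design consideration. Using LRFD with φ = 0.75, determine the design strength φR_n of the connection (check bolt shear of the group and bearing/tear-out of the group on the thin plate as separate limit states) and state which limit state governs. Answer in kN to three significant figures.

442 kN (bolt shear governs)

Bolt shear: A_b = π·20²/4 = 314.2 mm²; R_n = 469 × 314.2 × 4 × 1 / 1000 = 589.4 kN → 0.75 × 589.4 = 442 kN.
Bearing (1.5 l_c t F_u ≤ 3.0 d t F_u): upper limit = 3.0·20·8·410 / 1000 = 196.8 kN.
  Edge l_c = 50 − 22/2 = 39 → r_n = 191.9 kN; interior l_c = 65 − 22 = 43 → r_n = 196.8 kN.
  R_n,bearing = 1·191.9 + 3·196.8 = 782.3 kN → 0.75 × 782.3 = 587 kN.
Bolt shear governs: 442 kN.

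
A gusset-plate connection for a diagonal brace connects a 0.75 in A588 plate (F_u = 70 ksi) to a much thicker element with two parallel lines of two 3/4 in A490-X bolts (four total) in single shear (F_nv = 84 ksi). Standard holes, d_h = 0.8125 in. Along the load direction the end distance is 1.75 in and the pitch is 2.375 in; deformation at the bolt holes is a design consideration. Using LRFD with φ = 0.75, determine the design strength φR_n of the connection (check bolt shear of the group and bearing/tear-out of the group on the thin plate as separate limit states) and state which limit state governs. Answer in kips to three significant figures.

Bolt shear: A_b = π·0.75²/4 = 0.4418 in²; R_n = 84 × 0.4418 × 4 × 1 = 148.4 kips → 0.75 × 148.4 = 111 kips.
Bearing (1.2 l_c t F_u ≤ 2.4 d t F_u): upper limit = 2.4·0.75·0.75·70 = 94.5 kips.
  Edge l_c = 1.75 − 0.8125/2 = 1.344 → r_n = 84.66 kips; interior l_c = 2.375 − 0.8125 = 1.562 → r_n = 94.5 kips.
  R_n,bearing = 2·84.66 + 2·94.5 = 358.3 kips → 0.75 × 358.3 = 269 kips.
Bolt shear governs: 111 kips.

111 kips (bolt shear governs)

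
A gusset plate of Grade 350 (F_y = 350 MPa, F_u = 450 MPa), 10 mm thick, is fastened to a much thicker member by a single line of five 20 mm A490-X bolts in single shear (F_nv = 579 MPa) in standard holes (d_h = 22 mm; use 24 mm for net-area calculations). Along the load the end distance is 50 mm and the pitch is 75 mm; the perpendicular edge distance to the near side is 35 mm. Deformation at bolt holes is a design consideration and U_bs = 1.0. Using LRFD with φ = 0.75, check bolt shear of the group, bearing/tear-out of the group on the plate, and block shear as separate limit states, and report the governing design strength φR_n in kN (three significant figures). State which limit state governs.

568 kN (block shear governs)

Bolt shear: A_b = π·20²/4 = 314.2 mm²; R_n = 579 × 314.2 × 5 × 1 / 1000 = 909.5 kN → 0.75 × 909.5 = 682 kN.
Bearing: edge l_c = 39, r_n = 210.6 kN; interior l_c = 53, r_n = 216 kN; R_n = 210.6 + 4·216 = 1075 kN → 806 kN.
Block shear: A_gv = 3500, A_nv = 2420, A_nt = 230 mm²; R_n = min(0.6F_uA_nv, 0.6F_yA_gv) + U_bs·F_u·A_nt = 756.9 kN → 568 kN.
Block shear governs: 568 kN.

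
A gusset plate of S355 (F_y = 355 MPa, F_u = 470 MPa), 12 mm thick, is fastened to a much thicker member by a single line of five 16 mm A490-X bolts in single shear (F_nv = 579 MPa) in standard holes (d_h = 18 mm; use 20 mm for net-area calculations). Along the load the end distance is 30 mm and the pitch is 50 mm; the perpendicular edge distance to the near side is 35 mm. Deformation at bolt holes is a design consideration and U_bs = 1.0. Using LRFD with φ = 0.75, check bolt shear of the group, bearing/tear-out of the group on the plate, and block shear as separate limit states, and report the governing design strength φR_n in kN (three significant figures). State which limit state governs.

Bolt shear: A_b = π·16²/4 = 201.1 mm²; R_n = 579 × 201.1 × 5 × 1 / 1000 = 582.1 kN → 0.75 × 582.1 = 437 kN.
Bearing: edge l_c = 21, r_n = 142.1 kN; interior l_c = 32, r_n = 216.6 kN; R_n = 142.1 + 4·216.6 = 1008 kN → 756 kN.
Block shear: A_gv = 2760, A_nv = 1680, A_nt = 300 mm²; R_n = min(0.6F_uA_nv, 0.6F_yA_gv) + U_bs·F_u·A_nt = 614.8 kN → 461 kN.
Bolt shear governs: 437 kN.

437 kN (bolt shear governs)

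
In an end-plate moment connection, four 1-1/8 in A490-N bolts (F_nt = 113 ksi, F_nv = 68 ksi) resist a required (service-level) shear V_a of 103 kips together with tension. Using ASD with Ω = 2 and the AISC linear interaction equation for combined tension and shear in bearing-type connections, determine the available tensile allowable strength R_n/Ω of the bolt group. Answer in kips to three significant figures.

121 kips

A_b = π·1.125²/4 = 0.994 in²; f_rv = 103 / (4 × 0.994) = 25.9 ksi.
F'_nt = 1.3 F_nt − (Ω F_nt / F_nv) f_rv = 1.3·113 − (2·113/68)·25.9 = 60.8 ksi, capped at F_nt → F'_nt = 60.8 ksi.
R_n = F'_nt · A_b · n = 60.8 × 0.994 × 4 = 241.8 kips.
Allowable strength R_n/Ω = 241.8 / 2 = 121 kips.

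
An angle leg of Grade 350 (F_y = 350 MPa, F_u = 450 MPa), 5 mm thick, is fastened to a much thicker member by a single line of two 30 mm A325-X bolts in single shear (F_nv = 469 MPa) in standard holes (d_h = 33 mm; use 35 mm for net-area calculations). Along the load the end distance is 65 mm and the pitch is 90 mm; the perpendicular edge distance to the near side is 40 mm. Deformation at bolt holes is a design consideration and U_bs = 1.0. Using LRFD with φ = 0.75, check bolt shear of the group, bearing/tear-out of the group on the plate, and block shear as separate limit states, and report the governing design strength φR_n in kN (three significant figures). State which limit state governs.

Bolt shear: A_b = π·30²/4 = 706.9 mm²; R_n = 469 × 706.9 × 2 × 1 / 1000 = 663 kN → 0.75 × 663 = 497 kN.
Bearing: edge l_c = 48.5, r_n = 130.9 kN; interior l_c = 57, r_n = 153.9 kN; R_n = 130.9 + 1·153.9 = 284.8 kN → 214 kN.
Block shear: A_gv = 775, A_nv = 512.5, A_nt = 112.5 mm²; R_n = min(0.6F_uA_nv, 0.6F_yA_gv) + U_bs·F_u·A_nt = 189 kN → 142 kN.
Block shear governs: 142 kN.

142 kN (block shear governs)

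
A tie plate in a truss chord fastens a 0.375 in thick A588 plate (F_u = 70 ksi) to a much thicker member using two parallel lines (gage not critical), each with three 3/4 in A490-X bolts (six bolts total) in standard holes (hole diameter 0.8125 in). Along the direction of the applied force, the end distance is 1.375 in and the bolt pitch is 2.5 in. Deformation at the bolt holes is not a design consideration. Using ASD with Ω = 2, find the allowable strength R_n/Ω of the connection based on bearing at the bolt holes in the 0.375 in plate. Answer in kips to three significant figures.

Per bolt r_n = 1.5 l_c t F_u ≤ 3.0 d t F_u; upper limit = 3.0 × 0.75 × 0.375 × 70 = 59.06 kips.
Edge bolt: l_c = 1.375 − 0.8125/2 = 0.9688 in → 1.5 × 0.9688 × 0.375 × 70 = 38.14 → r_n = 38.14 kips.
Interior bolts: l_c = 2.5 − 0.8125 = 1.688 in → 1.5 × 1.688 × 0.375 × 70 = 66.45 → r_n = 59.06 kips.
R_n = 2 × 38.14 + 4 × 59.06 = 312.5 kips.
Allowable strength R_n/Ω = 312.5 / 2 = 156 kips.

156 kips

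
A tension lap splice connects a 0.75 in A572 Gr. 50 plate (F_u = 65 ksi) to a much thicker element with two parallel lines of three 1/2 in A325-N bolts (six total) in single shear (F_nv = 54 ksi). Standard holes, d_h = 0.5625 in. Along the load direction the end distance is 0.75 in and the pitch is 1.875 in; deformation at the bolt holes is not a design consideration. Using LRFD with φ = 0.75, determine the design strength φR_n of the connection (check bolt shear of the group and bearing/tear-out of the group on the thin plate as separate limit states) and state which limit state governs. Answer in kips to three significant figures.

Bolt shear: A_b = π·0.5²/4 = 0.1963 in²; R_n = 54 × 0.1963 × 6 × 1 = 63.62 kips → 0.75 × 63.62 = 47.7 kips.
Bearing (1.5 l_c t F_u ≤ 3.0 d t F_u): upper limit = 3.0·0.5·0.75·65 = 73.12 kips.
  Edge l_c = 0.75 − 0.5625/2 = 0.4688 → r_n = 34.28 kips; interior l_c = 1.875 − 0.5625 = 1.312 → r_n = 73.12 kips.
  R_n,bearing = 2·34.28 + 4·73.12 = 361.1 kips → 0.75 × 361.1 = 271 kips.
Bolt shear governs: 47.7 kips.

47.7 kips (bolt shear governs)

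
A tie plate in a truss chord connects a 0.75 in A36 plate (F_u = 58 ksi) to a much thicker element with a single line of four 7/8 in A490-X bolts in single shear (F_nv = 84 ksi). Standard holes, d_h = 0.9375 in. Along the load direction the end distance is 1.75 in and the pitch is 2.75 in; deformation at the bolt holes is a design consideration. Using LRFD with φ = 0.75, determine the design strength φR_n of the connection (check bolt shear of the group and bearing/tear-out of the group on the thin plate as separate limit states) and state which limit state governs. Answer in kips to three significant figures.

Bolt shear: A_b = π·0.875²/4 = 0.6013 in²; R_n = 84 × 0.6013 × 4 × 1 = 202 kips → 0.75 × 202 = 152 kips.
Bearing (1.2 l_c t F_u ≤ 2.4 d t F_u): upper limit = 2.4·0.875·0.75·58 = 91.35 kips.
  Edge l_c = 1.75 − 0.9375/2 = 1.281 → r_n = 66.88 kips; interior l_c = 2.75 − 0.9375 = 1.812 → r_n = 91.35 kips.
  R_n,bearing = 1·66.88 + 3·91.35 = 340.9 kips → 0.75 × 340.9 = 256 kips.
Bolt shear governs: 152 kips.

152 kips (bolt shear governs)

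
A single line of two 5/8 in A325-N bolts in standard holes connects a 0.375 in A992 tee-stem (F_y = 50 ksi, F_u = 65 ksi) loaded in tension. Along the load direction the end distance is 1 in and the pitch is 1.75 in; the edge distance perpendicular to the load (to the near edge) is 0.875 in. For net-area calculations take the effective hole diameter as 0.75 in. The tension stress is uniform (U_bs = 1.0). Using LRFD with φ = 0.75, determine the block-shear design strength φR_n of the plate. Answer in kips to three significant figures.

27 kips

Shear plane L_v = 1 + 1·1.75 = 2.75 in; A_gv = 2.75 × 0.375 = 1.031 in².
A_nv = (2.75 − 1.5·0.75) × 0.375 = 0.6094 in².
A_nt = (0.875 − 0.5·0.75) × 0.375 = 0.1875 in².
0.6 F_u A_nv = 23.77 kips; 0.6 F_y A_gv = 30.94 kips → shear rupture governs the shear term.
R_n = 23.77 + 1.0 × 65 × 0.1875 = 35.95 kips.
Design strength φR_n = 0.75 × 35.95 = 27 kips.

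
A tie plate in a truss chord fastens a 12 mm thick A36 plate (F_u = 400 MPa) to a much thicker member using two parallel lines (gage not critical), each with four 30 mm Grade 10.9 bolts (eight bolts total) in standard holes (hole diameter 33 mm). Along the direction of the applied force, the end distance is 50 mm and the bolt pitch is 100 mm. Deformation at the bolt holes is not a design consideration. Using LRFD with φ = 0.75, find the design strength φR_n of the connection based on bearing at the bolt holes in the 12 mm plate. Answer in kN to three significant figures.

Per bolt r_n = 1.5 l_c t F_u ≤ 3.0 d t F_u; upper limit = 3.0 × 30 × 12 × 400 / 1000 = 432 kN.
Edge bolt: l_c = 50 − 33/2 = 33.5 mm → 1.5 × 33.5 × 12 × 400 / 1000 = 241.2 → r_n = 241.2 kN.
Interior bolts: l_c = 100 − 33 = 67 mm → 1.5 × 67 × 12 × 400 / 1000 = 482.4 → r_n = 432 kN.
R_n = 2 × 241.2 + 6 × 432 = 3074 kN.
Design strength φR_n = 0.75 × 3074 = 2310 kN.

2310 kN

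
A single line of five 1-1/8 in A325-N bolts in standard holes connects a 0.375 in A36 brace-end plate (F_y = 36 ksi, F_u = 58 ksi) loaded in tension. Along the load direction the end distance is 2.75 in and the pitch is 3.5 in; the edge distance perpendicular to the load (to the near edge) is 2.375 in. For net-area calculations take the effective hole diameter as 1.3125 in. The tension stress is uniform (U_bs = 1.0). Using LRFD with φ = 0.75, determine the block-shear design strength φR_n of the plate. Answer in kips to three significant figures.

Shear plane L_v = 2.75 + 4·3.5 = 16.75 in; A_gv = 16.75 × 0.375 = 6.281 in².
A_nv = (16.75 − 4.5·1.3125) × 0.375 = 4.066 in².
A_nt = (2.375 − 0.5·1.3125) × 0.375 = 0.6445 in².
0.6 F_u A_nv = 141.5 kips; 0.6 F_y A_gv = 135.7 kips → shear yielding governs the shear term.
R_n = 135.7 + 1.0 × 58 × 0.6445 = 173.1 kips.
Design strength φR_n = 0.75 × 173.1 = 130 kips.

130 kips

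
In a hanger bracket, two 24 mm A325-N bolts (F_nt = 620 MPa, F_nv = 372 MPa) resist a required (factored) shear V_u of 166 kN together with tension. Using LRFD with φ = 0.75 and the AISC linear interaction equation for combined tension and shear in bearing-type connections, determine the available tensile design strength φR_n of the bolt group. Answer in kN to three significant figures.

A_b = π·24²/4 = 452.4 mm²; f_rv = 166 × 1000 / (2 × 452.4) = 183.5 MPa.
F'_nt = 1.3 F_nt − (F_nt / φF_nv) f_rv = 1.3·620 − (620/(0.75·372))·183.5 = 398.3 MPa, capped at F_nt → F'_nt = 398.3 MPa.
R_n = F'_nt · A_b · n = 398.3 × 452.4 × 2 / 1000 = 360.4 kN.
Design strength φR_n = 0.75 × 360.4 = 270 kN.

270 kN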